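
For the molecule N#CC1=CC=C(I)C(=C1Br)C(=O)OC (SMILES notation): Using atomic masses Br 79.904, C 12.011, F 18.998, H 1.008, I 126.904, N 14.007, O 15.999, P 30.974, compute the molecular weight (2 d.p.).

First, the molecular formula is C9H5BrINO2 (counting implicit H from valence).
  Br: 1 × 79.904 = 79.904
  C: 9 × 12.011 = 108.099
  H: 5 × 1.008 = 5.040
  I: 1 × 126.904 = 126.904
  N: 1 × 14.007 = 14.007
  O: 2 × 15.999 = 31.998
Sum: 1×79.904 + 9×12.011 + 5×1.008 + 1×126.904 + 1×14.007 + 2×15.999 = 365.952 → 365.95 g/mol.

365.95 g/mol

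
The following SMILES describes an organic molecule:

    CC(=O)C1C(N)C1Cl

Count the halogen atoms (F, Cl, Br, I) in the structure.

Halogen atoms appear at heavy-atom position 8 (1×Cl).
Other groups present: 1 ketone, 1 primary amine.
Halogen count: 1.

1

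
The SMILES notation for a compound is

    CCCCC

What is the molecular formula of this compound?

C5H12

Walk through each heavy atom and fill implicit hydrogens from standard valence (C 4, N 3, O 2, S 2, halogen 1):
  atom 1: C, bond orders sum to 1 (valence 4) → 3 H
  atom 2: C, bond orders sum to 2 (valence 4) → 2 H
  atom 3: C, bond orders sum to 2 (valence 4) → 2 H
  atom 4: C, bond orders sum to 2 (valence 4) → 2 H
  atom 5: C, bond orders sum to 1 (valence 4) → 3 H
Totals → C:5, H:12.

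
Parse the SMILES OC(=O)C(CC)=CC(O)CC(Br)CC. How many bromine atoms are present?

Scan the SMILES for Br atoms (remember two-letter symbols like Cl and Br are single atoms).
Bromine count: 1.

1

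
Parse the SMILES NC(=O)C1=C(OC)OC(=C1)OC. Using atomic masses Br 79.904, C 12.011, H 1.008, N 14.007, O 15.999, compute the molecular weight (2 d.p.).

First, the molecular formula is C7H9NO4 (counting implicit H from valence).
  C: 7 × 12.011 = 84.077
  H: 9 × 1.008 = 9.072
  N: 1 × 14.007 = 14.007
  O: 4 × 15.999 = 63.996
Sum: 7×12.011 + 9×1.008 + 1×14.007 + 4×15.999 = 171.152 → 171.15 g/mol.

171.15 g/mol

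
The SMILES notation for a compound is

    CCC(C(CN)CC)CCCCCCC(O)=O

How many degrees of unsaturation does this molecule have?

Degree of unsaturation = (number of rings) + (number of π bonds).
Ring closures in the SMILES: 0.
π bonds: 1 double bond (each 1 DoU) → 1 DoU from unsaturation.
Total DoU = 0 + 1 = 1.

1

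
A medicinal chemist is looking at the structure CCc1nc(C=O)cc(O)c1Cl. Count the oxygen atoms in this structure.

Scan the SMILES for O atoms (remember two-letter symbols like Cl and Br are single atoms).
Oxygen count: 2.

2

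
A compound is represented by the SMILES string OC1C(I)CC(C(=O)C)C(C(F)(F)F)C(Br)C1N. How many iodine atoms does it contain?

Scan the SMILES for I atoms (remember two-letter symbols like Cl and Br are single atoms).
Iodine count: 1.

1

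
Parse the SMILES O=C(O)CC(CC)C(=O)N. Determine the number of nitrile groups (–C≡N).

0

Scan the SMILES for the nitrile motif — none present.
Groups that are present: 1 amide, 1 carboxylic acid.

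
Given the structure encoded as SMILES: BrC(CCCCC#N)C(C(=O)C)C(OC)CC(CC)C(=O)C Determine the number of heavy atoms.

Every atom symbol written in the SMILES (organic subset) is one heavy atom; implicit H are not written.
Heavy atoms by element → Br:1, C:17, N:1, O:3.
Total: 22.

22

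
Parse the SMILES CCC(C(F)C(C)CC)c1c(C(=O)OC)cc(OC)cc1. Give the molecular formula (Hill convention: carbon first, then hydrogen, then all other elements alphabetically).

Walk through each heavy atom and fill implicit hydrogens from standard valence (C 4, N 3, O 2, S 2, halogen 1); for lowercase aromatic atoms, an aromatic c carries 1 H when it has two neighbours and 0 H with three, and aromatic n carries 0 H:
  atom 1: C, bond orders sum to 1 (valence 4) → 3 H
  atom 2: C, bond orders sum to 2 (valence 4) → 2 H
  atom 3: C, bond orders sum to 3 (valence 4) → 1 H
  atom 4: C, bond orders sum to 3 (valence 4) → 1 H
  atom 5: F (halogen, monovalent) → 0 H
  atom 6: C, bond orders sum to 3 (valence 4) → 1 H
  atom 7: C, bond orders sum to 1 (valence 4) → 3 H
  atom 8: C, bond orders sum to 2 (valence 4) → 2 H
  atom 9: C, bond orders sum to 1 (valence 4) → 3 H
  atom 10: aromatic c, 3 neighbours → 0 H
  atom 11: aromatic c, 3 neighbours → 0 H
  atom 12: C, bond orders sum to 4 (valence 4) → 0 H
  atom 13: O, bond orders sum to 2 (valence 2) → 0 H
  atom 14: O, bond orders sum to 2 (valence 2) → 0 H
  atom 15: C, bond orders sum to 1 (valence 4) → 3 H
  atom 16: aromatic c, 2 neighbours → 1 H
  atom 17: aromatic c, 3 neighbours → 0 H
  atom 18: O, bond orders sum to 2 (valence 2) → 0 H
  atom 19: C, bond orders sum to 1 (valence 4) → 3 H
  atom 20: aromatic c, 2 neighbours → 1 H
  atom 21: aromatic c, 2 neighbours → 1 H
Totals → C:17, H:25, F:1, O:3.

C17H25FO3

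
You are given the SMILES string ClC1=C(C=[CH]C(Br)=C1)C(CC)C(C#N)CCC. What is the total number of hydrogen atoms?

17

Walk through each heavy atom and fill implicit hydrogens from standard valence (C 4, N 3, O 2, S 2, halogen 1):
  atom 1: Cl (halogen, monovalent) → 0 H
  atom 2: C, bond orders sum to 4 (valence 4) → 0 H
  atom 3: C, bond orders sum to 4 (valence 4) → 0 H
  atom 4: C, bond orders sum to 3 (valence 4) → 1 H
  atom 5: C with explicit H count 1
  atom 6: C, bond orders sum to 4 (valence 4) → 0 H
  atom 7: Br (halogen, monovalent) → 0 H
  atom 8: C, bond orders sum to 3 (valence 4) → 1 H
  atom 9: C, bond orders sum to 3 (valence 4) → 1 H
  atom 10: C, bond orders sum to 2 (valence 4) → 2 H
  atom 11: C, bond orders sum to 1 (valence 4) → 3 H
  atom 12: C, bond orders sum to 3 (valence 4) → 1 H
  atom 13: C, bond orders sum to 4 (valence 4) → 0 H
  atom 14: N, bond orders sum to 3 (valence 3) → 0 H
  atom 15: C, bond orders sum to 2 (valence 4) → 2 H
  atom 16: C, bond orders sum to 2 (valence 4) → 2 H
  atom 17: C, bond orders sum to 1 (valence 4) → 3 H
Total hydrogens: 17.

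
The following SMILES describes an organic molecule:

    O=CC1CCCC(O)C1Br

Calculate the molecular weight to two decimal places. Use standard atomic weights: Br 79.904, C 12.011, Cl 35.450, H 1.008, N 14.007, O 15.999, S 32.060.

First, the molecular formula is C7H11BrO2 (counting implicit H from valence).
  Br: 1 × 79.904 = 79.904
  C: 7 × 12.011 = 84.077
  H: 11 × 1.008 = 11.088
  O: 2 × 15.999 = 31.998
Sum: 1×79.904 + 7×12.011 + 11×1.008 + 2×15.999 = 207.067 → 207.07 g/mol.

207.07 g/mol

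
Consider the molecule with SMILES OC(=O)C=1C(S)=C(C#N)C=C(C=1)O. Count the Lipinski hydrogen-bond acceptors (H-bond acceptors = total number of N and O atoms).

4

N atoms: 1; O atoms: 3.
Lipinski HBA = 1 + 3 = 4.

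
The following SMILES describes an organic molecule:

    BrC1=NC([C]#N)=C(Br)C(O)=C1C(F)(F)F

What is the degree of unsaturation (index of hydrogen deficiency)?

6

Degree of unsaturation = (number of rings) + (number of π bonds).
Ring closures in the SMILES: 1.
π bonds: 3 double bonds (each 1 DoU), 1 triple bond (each 2 DoU) → 5 DoU from unsaturation.
Total DoU = 1 + 5 = 6.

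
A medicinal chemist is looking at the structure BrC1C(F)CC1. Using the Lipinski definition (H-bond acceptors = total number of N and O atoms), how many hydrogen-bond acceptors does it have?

N atoms: 0; O atoms: 0.
Lipinski HBA = 0 + 0 = 0.

0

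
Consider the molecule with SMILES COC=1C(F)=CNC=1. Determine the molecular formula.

C5H6FNO

Walk through each heavy atom and fill implicit hydrogens from standard valence (C 4, N 3, O 2, S 2, halogen 1):
  atom 1: C, bond orders sum to 1 (valence 4) → 3 H
  atom 2: O, bond orders sum to 2 (valence 2) → 0 H
  atom 3: C, bond orders sum to 4 (valence 4) → 0 H
  atom 4: C, bond orders sum to 4 (valence 4) → 0 H
  atom 5: F (halogen, monovalent) → 0 H
  atom 6: C, bond orders sum to 3 (valence 4) → 1 H
  atom 7: N, bond orders sum to 2 (valence 3) → 1 H
  atom 8: C, bond orders sum to 3 (valence 4) → 1 H
Totals → C:5, H:6, F:1, N:1, O:1.
In Hill order: C5H6FNO.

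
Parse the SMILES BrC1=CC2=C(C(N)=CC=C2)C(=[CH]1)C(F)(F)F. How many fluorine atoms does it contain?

Scan the SMILES for F atoms (remember two-letter symbols like Cl and Br are single atoms).
Fluorine count: 3.

3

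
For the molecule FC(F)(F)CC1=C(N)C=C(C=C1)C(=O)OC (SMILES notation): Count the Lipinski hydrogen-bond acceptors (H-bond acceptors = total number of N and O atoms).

N atoms: 1; O atoms: 2.
Lipinski HBA = 1 + 2 = 3.

3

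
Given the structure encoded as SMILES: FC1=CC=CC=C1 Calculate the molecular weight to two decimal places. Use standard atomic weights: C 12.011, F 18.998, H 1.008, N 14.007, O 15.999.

96.10 g/mol

First, the molecular formula is C6H5F (counting implicit H from valence).
  C: 6 × 12.011 = 72.066
  F: 1 × 18.998 = 18.998
  H: 5 × 1.008 = 5.040
Sum: 6×12.011 + 1×18.998 + 5×1.008 = 96.104 → 96.10 g/mol.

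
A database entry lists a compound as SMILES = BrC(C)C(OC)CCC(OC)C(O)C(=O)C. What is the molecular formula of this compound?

Walk through each heavy atom and fill implicit hydrogens from standard valence (C 4, N 3, O 2, S 2, halogen 1):
  atom 1: Br (halogen, monovalent) → 0 H
  atom 2: C, bond orders sum to 3 (valence 4) → 1 H
  atom 3: C, bond orders sum to 1 (valence 4) → 3 H
  atom 4: C, bond orders sum to 3 (valence 4) → 1 H
  atom 5: O, bond orders sum to 2 (valence 2) → 0 H
  atom 6: C, bond orders sum to 1 (valence 4) → 3 H
  atom 7: C, bond orders sum to 2 (valence 4) → 2 H
  atom 8: C, bond orders sum to 2 (valence 4) → 2 H
  atom 9: C, bond orders sum to 3 (valence 4) → 1 H
  atom 10: O, bond orders sum to 2 (valence 2) → 0 H
  atom 11: C, bond orders sum to 1 (valence 4) → 3 H
  atom 12: C, bond orders sum to 3 (valence 4) → 1 H
  atom 13: O, bond orders sum to 1 (valence 2) → 1 H
  atom 14: C, bond orders sum to 4 (valence 4) → 0 H
  atom 15: O, bond orders sum to 2 (valence 2) → 0 H
  atom 16: C, bond orders sum to 1 (valence 4) → 3 H
Totals → C:11, H:21, Br:1, O:4.

C11H21BrO4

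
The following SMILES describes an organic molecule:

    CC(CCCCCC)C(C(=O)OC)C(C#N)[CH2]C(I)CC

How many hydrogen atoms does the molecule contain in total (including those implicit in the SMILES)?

Walk through each heavy atom and fill implicit hydrogens from standard valence (C 4, N 3, O 2, S 2, halogen 1):
  atom 1: C, bond orders sum to 1 (valence 4) → 3 H
  atom 2: C, bond orders sum to 3 (valence 4) → 1 H
  atom 3: C, bond orders sum to 2 (valence 4) → 2 H
  atom 4: C, bond orders sum to 2 (valence 4) → 2 H
  atom 5: C, bond orders sum to 2 (valence 4) → 2 H
  atom 6: C, bond orders sum to 2 (valence 4) → 2 H
  atom 7: C, bond orders sum to 2 (valence 4) → 2 H
  atom 8: C, bond orders sum to 1 (valence 4) → 3 H
  atom 9: C, bond orders sum to 3 (valence 4) → 1 H
  atom 10: C, bond orders sum to 4 (valence 4) → 0 H
  atom 11: O, bond orders sum to 2 (valence 2) → 0 H
  atom 12: O, bond orders sum to 2 (valence 2) → 0 H
  atom 13: C, bond orders sum to 1 (valence 4) → 3 H
  atom 14: C, bond orders sum to 3 (valence 4) → 1 H
  atom 15: C, bond orders sum to 4 (valence 4) → 0 H
  atom 16: N, bond orders sum to 3 (valence 3) → 0 H
  atom 17: C with explicit H count 2
  atom 18: C, bond orders sum to 3 (valence 4) → 1 H
  atom 19: I (halogen, monovalent) → 0 H
  atom 20: C, bond orders sum to 2 (valence 4) → 2 H
  atom 21: C, bond orders sum to 1 (valence 4) → 3 H
Total hydrogens: 30.

30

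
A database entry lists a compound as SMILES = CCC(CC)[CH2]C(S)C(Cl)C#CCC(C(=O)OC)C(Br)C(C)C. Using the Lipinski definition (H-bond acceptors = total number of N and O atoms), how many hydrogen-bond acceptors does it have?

2

N atoms: 0; O atoms: 2.
Lipinski HBA = 0 + 2 = 2.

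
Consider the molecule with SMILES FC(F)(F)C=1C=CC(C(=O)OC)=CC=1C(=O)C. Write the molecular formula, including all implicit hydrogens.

Walk through each heavy atom and fill implicit hydrogens from standard valence (C 4, N 3, O 2, S 2, halogen 1):
  atom 1: F (halogen, monovalent) → 0 H
  atom 2: C, bond orders sum to 4 (valence 4) → 0 H
  atom 3: F (halogen, monovalent) → 0 H
  atom 4: F (halogen, monovalent) → 0 H
  atom 5: C, bond orders sum to 4 (valence 4) → 0 H
  atom 6: C, bond orders sum to 3 (valence 4) → 1 H
  atom 7: C, bond orders sum to 3 (valence 4) → 1 H
  atom 8: C, bond orders sum to 4 (valence 4) → 0 H
  atom 9: C, bond orders sum to 4 (valence 4) → 0 H
  atom 10: O, bond orders sum to 2 (valence 2) → 0 H
  atom 11: O, bond orders sum to 2 (valence 2) → 0 H
  atom 12: C, bond orders sum to 1 (valence 4) → 3 H
  atom 13: C, bond orders sum to 3 (valence 4) → 1 H
  atom 14: C, bond orders sum to 4 (valence 4) → 0 H
  atom 15: C, bond orders sum to 4 (valence 4) → 0 H
  atom 16: O, bond orders sum to 2 (valence 2) → 0 H
  atom 17: C, bond orders sum to 1 (valence 4) → 3 H
Totals → C:11, H:9, F:3, O:3.
In Hill order: C11H9F3O3.

C11H9F3O3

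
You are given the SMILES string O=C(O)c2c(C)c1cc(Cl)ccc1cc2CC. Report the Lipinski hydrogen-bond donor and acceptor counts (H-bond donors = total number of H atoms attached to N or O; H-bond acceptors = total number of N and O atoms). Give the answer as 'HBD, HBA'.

1, 2

Donors: find every N or O and count the H atoms it carries.
  atom 1 (O): bond orders sum to 2 → 0 H
  atom 3 (O): bond orders sum to 1 → 1 H
Lipinski HBD = 1.
Acceptors: N atoms = 0, O atoms = 2 → HBA = 2.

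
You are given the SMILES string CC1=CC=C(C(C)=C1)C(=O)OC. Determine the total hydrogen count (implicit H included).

12

Walk through each heavy atom and fill implicit hydrogens from standard valence (C 4, N 3, O 2, S 2, halogen 1):
  atom 1: C, bond orders sum to 1 (valence 4) → 3 H
  atom 2: C, bond orders sum to 4 (valence 4) → 0 H
  atom 3: C, bond orders sum to 3 (valence 4) → 1 H
  atom 4: C, bond orders sum to 3 (valence 4) → 1 H
  atom 5: C, bond orders sum to 4 (valence 4) → 0 H
  atom 6: C, bond orders sum to 4 (valence 4) → 0 H
  atom 7: C, bond orders sum to 1 (valence 4) → 3 H
  atom 8: C, bond orders sum to 3 (valence 4) → 1 H
  atom 9: C, bond orders sum to 4 (valence 4) → 0 H
  atom 10: O, bond orders sum to 2 (valence 2) → 0 H
  atom 11: O, bond orders sum to 2 (valence 2) → 0 H
  atom 12: C, bond orders sum to 1 (valence 4) → 3 H
Total hydrogens: 12.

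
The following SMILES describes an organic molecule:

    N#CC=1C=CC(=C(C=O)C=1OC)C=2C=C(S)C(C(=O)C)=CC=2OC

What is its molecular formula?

C18H15NO4S

Walk through each heavy atom and fill implicit hydrogens from standard valence (C 4, N 3, O 2, S 2, halogen 1):
  atom 1: N, bond orders sum to 3 (valence 3) → 0 H
  atom 2: C, bond orders sum to 4 (valence 4) → 0 H
  atom 3: C, bond orders sum to 4 (valence 4) → 0 H
  atom 4: C, bond orders sum to 3 (valence 4) → 1 H
  atom 5: C, bond orders sum to 3 (valence 4) → 1 H
  atom 6: C, bond orders sum to 4 (valence 4) → 0 H
  atom 7: C, bond orders sum to 4 (valence 4) → 0 H
  atom 8: C, bond orders sum to 3 (valence 4) → 1 H
  atom 9: O, bond orders sum to 2 (valence 2) → 0 H
  atom 10: C, bond orders sum to 4 (valence 4) → 0 H
  atom 11: O, bond orders sum to 2 (valence 2) → 0 H
  atom 12: C, bond orders sum to 1 (valence 4) → 3 H
  atom 13: C, bond orders sum to 4 (valence 4) → 0 H
  atom 14: C, bond orders sum to 3 (valence 4) → 1 H
  atom 15: C, bond orders sum to 4 (valence 4) → 0 H
  atom 16: S, bond orders sum to 1 (valence 2) → 1 H
  atom 17: C, bond orders sum to 4 (valence 4) → 0 H
  atom 18: C, bond orders sum to 4 (valence 4) → 0 H
  atom 19: O, bond orders sum to 2 (valence 2) → 0 H
  atom 20: C, bond orders sum to 1 (valence 4) → 3 H
  atom 21: C, bond orders sum to 3 (valence 4) → 1 H
  atom 22: C, bond orders sum to 4 (valence 4) → 0 H
  atom 23: O, bond orders sum to 2 (valence 2) → 0 H
  atom 24: C, bond orders sum to 1 (valence 4) → 3 H
Totals → C:18, H:15, N:1, O:4, S:1.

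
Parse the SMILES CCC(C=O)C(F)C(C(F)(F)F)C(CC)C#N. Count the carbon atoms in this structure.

Count every carbon token in the SMILES (each C, including those in ring-closure positions and inside branches).
Carbon count: 11.

11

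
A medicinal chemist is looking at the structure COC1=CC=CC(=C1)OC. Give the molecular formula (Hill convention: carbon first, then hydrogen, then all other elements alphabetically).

C8H10O2

Walk through each heavy atom and fill implicit hydrogens from standard valence (C 4, N 3, O 2, S 2, halogen 1):
  atom 1: C, bond orders sum to 1 (valence 4) → 3 H
  atom 2: O, bond orders sum to 2 (valence 2) → 0 H
  atom 3: C, bond orders sum to 4 (valence 4) → 0 H
  atom 4: C, bond orders sum to 3 (valence 4) → 1 H
  atom 5: C, bond orders sum to 3 (valence 4) → 1 H
  atom 6: C, bond orders sum to 3 (valence 4) → 1 H
  atom 7: C, bond orders sum to 4 (valence 4) → 0 H
  atom 8: C, bond orders sum to 3 (valence 4) → 1 H
  atom 9: O, bond orders sum to 2 (valence 2) → 0 H
  atom 10: C, bond orders sum to 1 (valence 4) → 3 H
Totals → C:8, H:10, O:2.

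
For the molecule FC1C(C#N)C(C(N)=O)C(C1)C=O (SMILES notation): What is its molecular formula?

C8H9FN2O2

Walk through each heavy atom and fill implicit hydrogens from standard valence (C 4, N 3, O 2, S 2, halogen 1):
  atom 1: F (halogen, monovalent) → 0 H
  atom 2: C, bond orders sum to 3 (valence 4) → 1 H
  atom 3: C, bond orders sum to 3 (valence 4) → 1 H
  atom 4: C, bond orders sum to 4 (valence 4) → 0 H
  atom 5: N, bond orders sum to 3 (valence 3) → 0 H
  atom 6: C, bond orders sum to 3 (valence 4) → 1 H
  atom 7: C, bond orders sum to 4 (valence 4) → 0 H
  atom 8: N, bond orders sum to 1 (valence 3) → 2 H
  atom 9: O, bond orders sum to 2 (valence 2) → 0 H
  atom 10: C, bond orders sum to 3 (valence 4) → 1 H
  atom 11: C, bond orders sum to 2 (valence 4) → 2 H
  atom 12: C, bond orders sum to 3 (valence 4) → 1 H
  atom 13: O, bond orders sum to 2 (valence 2) → 0 H
Totals → C:8, H:9, F:1, N:2, O:2.
In Hill order: C8H9FN2O2.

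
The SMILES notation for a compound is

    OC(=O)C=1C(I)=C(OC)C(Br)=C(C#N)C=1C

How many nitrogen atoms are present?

1

Scan the SMILES for N atoms (remember two-letter symbols like Cl and Br are single atoms).
Nitrogen count: 1.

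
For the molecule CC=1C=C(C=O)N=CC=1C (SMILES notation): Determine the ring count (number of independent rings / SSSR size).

In SMILES, each pair of matching ring-closure digits denotes one ring-closing bond; the number of such bonds equals the number of independent rings.
Ring-closure bonds here: 1.

1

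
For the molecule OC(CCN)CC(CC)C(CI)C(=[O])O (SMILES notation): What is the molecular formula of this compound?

Walk through each heavy atom and fill implicit hydrogens from standard valence (C 4, N 3, O 2, S 2, halogen 1):
  atom 1: O, bond orders sum to 1 (valence 2) → 1 H
  atom 2: C, bond orders sum to 3 (valence 4) → 1 H
  atom 3: C, bond orders sum to 2 (valence 4) → 2 H
  atom 4: C, bond orders sum to 2 (valence 4) → 2 H
  atom 5: N, bond orders sum to 1 (valence 3) → 2 H
  atom 6: C, bond orders sum to 2 (valence 4) → 2 H
  atom 7: C, bond orders sum to 3 (valence 4) → 1 H
  atom 8: C, bond orders sum to 2 (valence 4) → 2 H
  atom 9: C, bond orders sum to 1 (valence 4) → 3 H
  atom 10: C, bond orders sum to 3 (valence 4) → 1 H
  atom 11: C, bond orders sum to 2 (valence 4) → 2 H
  atom 12: I (halogen, monovalent) → 0 H
  atom 13: C, bond orders sum to 4 (valence 4) → 0 H
  atom 14: O with explicit H count 0
  atom 15: O, bond orders sum to 1 (valence 2) → 1 H
Totals → C:10, H:20, I:1, N:1, O:3.
In Hill order: C10H20INO3.

C10H20INO3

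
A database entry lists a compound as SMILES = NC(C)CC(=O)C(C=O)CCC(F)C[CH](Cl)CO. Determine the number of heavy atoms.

Every atom symbol written in the SMILES (organic subset) is one heavy atom; implicit H are not written.
Heavy atoms by element → C:12, Cl:1, F:1, N:1, O:3.
Total: 18.

18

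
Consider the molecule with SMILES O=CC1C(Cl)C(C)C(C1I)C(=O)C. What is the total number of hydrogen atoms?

12

Walk through each heavy atom and fill implicit hydrogens from standard valence (C 4, N 3, O 2, S 2, halogen 1):
  atom 1: O, bond orders sum to 2 (valence 2) → 0 H
  atom 2: C, bond orders sum to 3 (valence 4) → 1 H
  atom 3: C, bond orders sum to 3 (valence 4) → 1 H
  atom 4: C, bond orders sum to 3 (valence 4) → 1 H
  atom 5: Cl (halogen, monovalent) → 0 H
  atom 6: C, bond orders sum to 3 (valence 4) → 1 H
  atom 7: C, bond orders sum to 1 (valence 4) → 3 H
  atom 8: C, bond orders sum to 3 (valence 4) → 1 H
  atom 9: C, bond orders sum to 3 (valence 4) → 1 H
  atom 10: I (halogen, monovalent) → 0 H
  atom 11: C, bond orders sum to 4 (valence 4) → 0 H
  atom 12: O, bond orders sum to 2 (valence 2) → 0 H
  atom 13: C, bond orders sum to 1 (valence 4) → 3 H
Total hydrogens: 12.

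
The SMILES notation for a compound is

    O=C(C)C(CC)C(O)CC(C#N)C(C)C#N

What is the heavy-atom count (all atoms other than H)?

16

Every atom symbol written in the SMILES (organic subset) is one heavy atom; implicit H are not written.
Heavy atoms by element → C:12, N:2, O:2.
Total: 16.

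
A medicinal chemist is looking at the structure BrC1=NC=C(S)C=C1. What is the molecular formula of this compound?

C5H4BrNS

Walk through each heavy atom and fill implicit hydrogens from standard valence (C 4, N 3, O 2, S 2, halogen 1):
  atom 1: Br (halogen, monovalent) → 0 H
  atom 2: C, bond orders sum to 4 (valence 4) → 0 H
  atom 3: N, bond orders sum to 3 (valence 3) → 0 H
  atom 4: C, bond orders sum to 3 (valence 4) → 1 H
  atom 5: C, bond orders sum to 4 (valence 4) → 0 H
  atom 6: S, bond orders sum to 1 (valence 2) → 1 H
  atom 7: C, bond orders sum to 3 (valence 4) → 1 H
  atom 8: C, bond orders sum to 3 (valence 4) → 1 H
Totals → C:5, H:4, Br:1, N:1, S:1.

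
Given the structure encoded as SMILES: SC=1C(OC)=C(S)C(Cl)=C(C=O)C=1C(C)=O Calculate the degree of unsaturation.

6

Molecular formula: C10H9ClO3S2.
DoU = (2C + 2 + N − H − X) / 2, where X is the halogen count and O/S are ignored.
    = (2·10 + 2 + 0 − 9 − 1) / 2 = 12 / 2 = 6.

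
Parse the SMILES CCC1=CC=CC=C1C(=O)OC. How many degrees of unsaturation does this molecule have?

5

Degree of unsaturation = (number of rings) + (number of π bonds).
Ring closures in the SMILES: 1.
π bonds: 4 double bonds (each 1 DoU) → 4 DoU from unsaturation.
Total DoU = 1 + 4 = 5.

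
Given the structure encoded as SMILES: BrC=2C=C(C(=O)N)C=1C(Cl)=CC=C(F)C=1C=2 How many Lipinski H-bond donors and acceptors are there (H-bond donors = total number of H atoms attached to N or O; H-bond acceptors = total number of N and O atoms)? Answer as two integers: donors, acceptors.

2, 2

Donors: find every N or O and count the H atoms it carries.
  atom 6 (O): bond orders sum to 2 → 0 H
  atom 7 (N): bond orders sum to 1 → 2 H
Lipinski HBD = 2.
Acceptors: N atoms = 1, O atoms = 1 → HBA = 2.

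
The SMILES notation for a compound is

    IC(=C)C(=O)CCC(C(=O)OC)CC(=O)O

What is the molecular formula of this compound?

Walk through each heavy atom and fill implicit hydrogens from standard valence (C 4, N 3, O 2, S 2, halogen 1):
  atom 1: I (halogen, monovalent) → 0 H
  atom 2: C, bond orders sum to 4 (valence 4) → 0 H
  atom 3: C, bond orders sum to 2 (valence 4) → 2 H
  atom 4: C, bond orders sum to 4 (valence 4) → 0 H
  atom 5: O, bond orders sum to 2 (valence 2) → 0 H
  atom 6: C, bond orders sum to 2 (valence 4) → 2 H
  atom 7: C, bond orders sum to 2 (valence 4) → 2 H
  atom 8: C, bond orders sum to 3 (valence 4) → 1 H
  atom 9: C, bond orders sum to 4 (valence 4) → 0 H
  atom 10: O, bond orders sum to 2 (valence 2) → 0 H
  atom 11: O, bond orders sum to 2 (valence 2) → 0 H
  atom 12: C, bond orders sum to 1 (valence 4) → 3 H
  atom 13: C, bond orders sum to 2 (valence 4) → 2 H
  atom 14: C, bond orders sum to 4 (valence 4) → 0 H
  atom 15: O, bond orders sum to 2 (valence 2) → 0 H
  atom 16: O, bond orders sum to 1 (valence 2) → 1 H
Totals → C:10, H:13, I:1, O:5.

C10H13IO5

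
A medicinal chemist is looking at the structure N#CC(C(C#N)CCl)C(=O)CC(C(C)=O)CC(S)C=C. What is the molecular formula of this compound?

C14H17ClN2O2S

Walk through each heavy atom and fill implicit hydrogens from standard valence (C 4, N 3, O 2, S 2, halogen 1):
  atom 1: N, bond orders sum to 3 (valence 3) → 0 H
  atom 2: C, bond orders sum to 4 (valence 4) → 0 H
  atom 3: C, bond orders sum to 3 (valence 4) → 1 H
  atom 4: C, bond orders sum to 3 (valence 4) → 1 H
  atom 5: C, bond orders sum to 4 (valence 4) → 0 H
  atom 6: N, bond orders sum to 3 (valence 3) → 0 H
  atom 7: C, bond orders sum to 2 (valence 4) → 2 H
  atom 8: Cl (halogen, monovalent) → 0 H
  atom 9: C, bond orders sum to 4 (valence 4) → 0 H
  atom 10: O, bond orders sum to 2 (valence 2) → 0 H
  atom 11: C, bond orders sum to 2 (valence 4) → 2 H
  atom 12: C, bond orders sum to 3 (valence 4) → 1 H
  atom 13: C, bond orders sum to 4 (valence 4) → 0 H
  atom 14: C, bond orders sum to 1 (valence 4) → 3 H
  atom 15: O, bond orders sum to 2 (valence 2) → 0 H
  atom 16: C, bond orders sum to 2 (valence 4) → 2 H
  atom 17: C, bond orders sum to 3 (valence 4) → 1 H
  atom 18: S, bond orders sum to 1 (valence 2) → 1 H
  atom 19: C, bond orders sum to 3 (valence 4) → 1 H
  atom 20: C, bond orders sum to 2 (valence 4) → 2 H
Totals → C:14, H:17, Cl:1, N:2, O:2, S:1.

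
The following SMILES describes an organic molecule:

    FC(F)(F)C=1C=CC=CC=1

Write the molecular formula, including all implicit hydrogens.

Walk through each heavy atom and fill implicit hydrogens from standard valence (C 4, N 3, O 2, S 2, halogen 1):
  atom 1: F (halogen, monovalent) → 0 H
  atom 2: C, bond orders sum to 4 (valence 4) → 0 H
  atom 3: F (halogen, monovalent) → 0 H
  atom 4: F (halogen, monovalent) → 0 H
  atom 5: C, bond orders sum to 4 (valence 4) → 0 H
  atom 6: C, bond orders sum to 3 (valence 4) → 1 H
  atom 7: C, bond orders sum to 3 (valence 4) → 1 H
  atom 8: C, bond orders sum to 3 (valence 4) → 1 H
  atom 9: C, bond orders sum to 3 (valence 4) → 1 H
  atom 10: C, bond orders sum to 3 (valence 4) → 1 H
Totals → C:7, H:5, F:3.
In Hill order: C7H5F3.

C7H5F3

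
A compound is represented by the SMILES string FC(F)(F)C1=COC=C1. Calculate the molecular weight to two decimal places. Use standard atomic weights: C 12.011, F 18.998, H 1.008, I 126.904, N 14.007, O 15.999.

136.07 g/mol

First, the molecular formula is C5H3F3O (counting implicit H from valence).
  C: 5 × 12.011 = 60.055
  F: 3 × 18.998 = 56.994
  H: 3 × 1.008 = 3.024
  O: 1 × 15.999 = 15.999
Sum: 5×12.011 + 3×18.998 + 3×1.008 + 1×15.999 = 136.072 → 136.07 g/mol.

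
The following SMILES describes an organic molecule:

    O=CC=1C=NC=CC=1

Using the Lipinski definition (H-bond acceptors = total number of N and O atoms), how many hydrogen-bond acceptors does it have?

2

N atoms: 1; O atoms: 1.
Lipinski HBA = 1 + 1 = 2.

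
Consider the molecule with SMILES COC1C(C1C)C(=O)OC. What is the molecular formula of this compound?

Walk through each heavy atom and fill implicit hydrogens from standard valence (C 4, N 3, O 2, S 2, halogen 1):
  atom 1: C, bond orders sum to 1 (valence 4) → 3 H
  atom 2: O, bond orders sum to 2 (valence 2) → 0 H
  atom 3: C, bond orders sum to 3 (valence 4) → 1 H
  atom 4: C, bond orders sum to 3 (valence 4) → 1 H
  atom 5: C, bond orders sum to 3 (valence 4) → 1 H
  atom 6: C, bond orders sum to 1 (valence 4) → 3 H
  atom 7: C, bond orders sum to 4 (valence 4) → 0 H
  atom 8: O, bond orders sum to 2 (valence 2) → 0 H
  atom 9: O, bond orders sum to 2 (valence 2) → 0 H
  atom 10: C, bond orders sum to 1 (valence 4) → 3 H
Totals → C:7, H:12, O:3.
In Hill order: C7H12O3.

C7H12O3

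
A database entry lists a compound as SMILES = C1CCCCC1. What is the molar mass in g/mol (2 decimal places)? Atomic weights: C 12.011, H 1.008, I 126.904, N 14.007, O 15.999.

First, the molecular formula is C6H12 (counting implicit H from valence).
  C: 6 × 12.011 = 72.066
  H: 12 × 1.008 = 12.096
Sum: 6×12.011 + 12×1.008 = 84.162 → 84.16 g/mol.

84.16 g/mol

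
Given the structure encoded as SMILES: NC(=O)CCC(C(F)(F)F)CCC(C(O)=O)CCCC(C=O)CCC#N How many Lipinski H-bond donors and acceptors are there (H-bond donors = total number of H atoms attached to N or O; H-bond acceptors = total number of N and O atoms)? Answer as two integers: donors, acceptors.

3, 6

Donors: find every N or O and count the H atoms it carries.
  atom 1 (N): bond orders sum to 1 → 2 H
  atom 3 (O): bond orders sum to 2 → 0 H
  atom 15 (O): bond orders sum to 1 → 1 H
  atom 16 (O): bond orders sum to 2 → 0 H
  atom 22 (O): bond orders sum to 2 → 0 H
  atom 26 (N): bond orders sum to 3 → 0 H
Lipinski HBD = 3.
Acceptors: N atoms = 2, O atoms = 4 → HBA = 6.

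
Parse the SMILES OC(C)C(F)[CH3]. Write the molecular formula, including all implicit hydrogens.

C4H9FO

Walk through each heavy atom and fill implicit hydrogens from standard valence (C 4, N 3, O 2, S 2, halogen 1):
  atom 1: O, bond orders sum to 1 (valence 2) → 1 H
  atom 2: C, bond orders sum to 3 (valence 4) → 1 H
  atom 3: C, bond orders sum to 1 (valence 4) → 3 H
  atom 4: C, bond orders sum to 3 (valence 4) → 1 H
  atom 5: F (halogen, monovalent) → 0 H
  atom 6: C with explicit H count 3
Totals → C:4, H:9, F:1, O:1.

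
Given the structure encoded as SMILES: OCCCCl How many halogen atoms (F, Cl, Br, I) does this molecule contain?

1

Halogen atoms appear at heavy-atom position 5 (1×Cl).
Other groups present: 1 hydroxyl.
Halogen count: 1.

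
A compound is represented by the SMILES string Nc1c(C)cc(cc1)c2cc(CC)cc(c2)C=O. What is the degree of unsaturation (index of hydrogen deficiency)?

Molecular formula: C16H17NO.
DoU = (2C + 2 + N − H − X) / 2, where X is the halogen count and O/S are ignored.
    = (2·16 + 2 + 1 − 17 − 0) / 2 = 18 / 2 = 9.

9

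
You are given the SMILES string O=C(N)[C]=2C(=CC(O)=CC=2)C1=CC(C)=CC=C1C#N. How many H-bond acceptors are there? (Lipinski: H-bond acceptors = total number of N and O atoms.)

4

N atoms: 2; O atoms: 2.
Lipinski HBA = 2 + 2 = 4.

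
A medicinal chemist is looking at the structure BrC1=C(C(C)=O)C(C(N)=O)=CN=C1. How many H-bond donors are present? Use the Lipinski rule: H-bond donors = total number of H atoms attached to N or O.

2

Donors: find every N or O and count the H atoms it carries.
  atom 6 (O): bond orders sum to 2 → 0 H
  atom 9 (N): bond orders sum to 1 → 2 H
  atom 10 (O): bond orders sum to 2 → 0 H
  atom 12 (N): bond orders sum to 3 → 0 H
Lipinski HBD = 2.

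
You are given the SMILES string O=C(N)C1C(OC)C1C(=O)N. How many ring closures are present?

In SMILES, each pair of matching ring-closure digits denotes one ring-closing bond; the number of such bonds equals the number of independent rings.
Ring-closure bonds here: 1.

1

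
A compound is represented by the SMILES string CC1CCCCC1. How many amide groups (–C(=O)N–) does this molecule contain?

Scan the SMILES for the amide motif — none present.

0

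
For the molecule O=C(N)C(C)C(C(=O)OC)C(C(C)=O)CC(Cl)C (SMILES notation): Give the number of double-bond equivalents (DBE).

3

Molecular formula: C12H20ClNO4.
DoU = (2C + 2 + N − H − X) / 2, where X is the halogen count and O/S are ignored.
    = (2·12 + 2 + 1 − 20 − 1) / 2 = 6 / 2 = 3.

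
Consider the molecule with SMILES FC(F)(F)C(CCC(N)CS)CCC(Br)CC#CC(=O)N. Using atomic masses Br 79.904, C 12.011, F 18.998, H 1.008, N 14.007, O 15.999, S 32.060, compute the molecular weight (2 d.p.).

First, the molecular formula is C13H20BrF3N2OS (counting implicit H from valence).
  Br: 1 × 79.904 = 79.904
  C: 13 × 12.011 = 156.143
  F: 3 × 18.998 = 56.994
  H: 20 × 1.008 = 20.160
  N: 2 × 14.007 = 28.014
  O: 1 × 15.999 = 15.999
  S: 1 × 32.060 = 32.060
Sum: 1×79.904 + 13×12.011 + 3×18.998 + 20×1.008 + 2×14.007 + 1×15.999 + 1×32.060 = 389.274 → 389.27 g/mol.

389.27 g/mol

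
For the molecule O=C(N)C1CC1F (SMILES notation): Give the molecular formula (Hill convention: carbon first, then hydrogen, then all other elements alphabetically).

C4H6FNO

Walk through each heavy atom and fill implicit hydrogens from standard valence (C 4, N 3, O 2, S 2, halogen 1):
  atom 1: O, bond orders sum to 2 (valence 2) → 0 H
  atom 2: C, bond orders sum to 4 (valence 4) → 0 H
  atom 3: N, bond orders sum to 1 (valence 3) → 2 H
  atom 4: C, bond orders sum to 3 (valence 4) → 1 H
  atom 5: C, bond orders sum to 2 (valence 4) → 2 H
  atom 6: C, bond orders sum to 3 (valence 4) → 1 H
  atom 7: F (halogen, monovalent) → 0 H
Totals → C:4, H:6, F:1, N:1, O:1.
In Hill order: C4H6FNO.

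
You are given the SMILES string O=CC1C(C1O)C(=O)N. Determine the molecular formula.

Walk through each heavy atom and fill implicit hydrogens from standard valence (C 4, N 3, O 2, S 2, halogen 1):
  atom 1: O, bond orders sum to 2 (valence 2) → 0 H
  atom 2: C, bond orders sum to 3 (valence 4) → 1 H
  atom 3: C, bond orders sum to 3 (valence 4) → 1 H
  atom 4: C, bond orders sum to 3 (valence 4) → 1 H
  atom 5: C, bond orders sum to 3 (valence 4) → 1 H
  atom 6: O, bond orders sum to 1 (valence 2) → 1 H
  atom 7: C, bond orders sum to 4 (valence 4) → 0 H
  atom 8: O, bond orders sum to 2 (valence 2) → 0 H
  atom 9: N, bond orders sum to 1 (valence 3) → 2 H
Totals → C:5, H:7, N:1, O:3.
In Hill order: C5H7NO3.

C5H7NO3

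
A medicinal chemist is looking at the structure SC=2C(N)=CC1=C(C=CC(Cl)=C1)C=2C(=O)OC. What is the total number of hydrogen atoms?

Walk through each heavy atom and fill implicit hydrogens from standard valence (C 4, N 3, O 2, S 2, halogen 1):
  atom 1: S, bond orders sum to 1 (valence 2) → 1 H
  atom 2: C, bond orders sum to 4 (valence 4) → 0 H
  atom 3: C, bond orders sum to 4 (valence 4) → 0 H
  atom 4: N, bond orders sum to 1 (valence 3) → 2 H
  atom 5: C, bond orders sum to 3 (valence 4) → 1 H
  atom 6: C, bond orders sum to 4 (valence 4) → 0 H
  atom 7: C, bond orders sum to 4 (valence 4) → 0 H
  atom 8: C, bond orders sum to 3 (valence 4) → 1 H
  atom 9: C, bond orders sum to 3 (valence 4) → 1 H
  atom 10: C, bond orders sum to 4 (valence 4) → 0 H
  atom 11: Cl (halogen, monovalent) → 0 H
  atom 12: C, bond orders sum to 3 (valence 4) → 1 H
  atom 13: C, bond orders sum to 4 (valence 4) → 0 H
  atom 14: C, bond orders sum to 4 (valence 4) → 0 H
  atom 15: O, bond orders sum to 2 (valence 2) → 0 H
  atom 16: O, bond orders sum to 2 (valence 2) → 0 H
  atom 17: C, bond orders sum to 1 (valence 4) → 3 H
Total hydrogens: 10.

10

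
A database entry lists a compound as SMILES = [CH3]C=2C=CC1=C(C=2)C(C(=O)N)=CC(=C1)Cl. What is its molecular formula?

C12H10ClNO

Walk through each heavy atom and fill implicit hydrogens from standard valence (C 4, N 3, O 2, S 2, halogen 1):
  atom 1: C with explicit H count 3
  atom 2: C, bond orders sum to 4 (valence 4) → 0 H
  atom 3: C, bond orders sum to 3 (valence 4) → 1 H
  atom 4: C, bond orders sum to 3 (valence 4) → 1 H
  atom 5: C, bond orders sum to 4 (valence 4) → 0 H
  atom 6: C, bond orders sum to 4 (valence 4) → 0 H
  atom 7: C, bond orders sum to 3 (valence 4) → 1 H
  atom 8: C, bond orders sum to 4 (valence 4) → 0 H
  atom 9: C, bond orders sum to 4 (valence 4) → 0 H
  atom 10: O, bond orders sum to 2 (valence 2) → 0 H
  atom 11: N, bond orders sum to 1 (valence 3) → 2 H
  atom 12: C, bond orders sum to 3 (valence 4) → 1 H
  atom 13: C, bond orders sum to 4 (valence 4) → 0 H
  atom 14: C, bond orders sum to 3 (valence 4) → 1 H
  atom 15: Cl (halogen, monovalent) → 0 H
Totals → C:12, H:10, Cl:1, N:1, O:1.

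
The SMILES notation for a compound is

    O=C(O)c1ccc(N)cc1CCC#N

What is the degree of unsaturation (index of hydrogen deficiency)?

Molecular formula: C10H10N2O2.
DoU = (2C + 2 + N − H − X) / 2, where X is the halogen count and O/S are ignored.
    = (2·10 + 2 + 2 − 10 − 0) / 2 = 14 / 2 = 7.

7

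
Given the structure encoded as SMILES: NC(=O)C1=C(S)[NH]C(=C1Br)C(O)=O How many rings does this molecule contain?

In SMILES, each pair of matching ring-closure digits denotes one ring-closing bond; the number of such bonds equals the number of independent rings.
Ring-closure bonds here: 1.

1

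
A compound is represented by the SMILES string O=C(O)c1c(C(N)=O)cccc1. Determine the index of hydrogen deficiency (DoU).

6

Molecular formula: C8H7NO3.
DoU = (2C + 2 + N − H − X) / 2, where X is the halogen count and O/S are ignored.
    = (2·8 + 2 + 1 − 7 − 0) / 2 = 12 / 2 = 6.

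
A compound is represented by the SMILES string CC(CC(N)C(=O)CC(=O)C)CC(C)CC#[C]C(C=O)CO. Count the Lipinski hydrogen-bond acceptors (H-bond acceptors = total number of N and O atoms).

N atoms: 1; O atoms: 4.
Lipinski HBA = 1 + 4 = 5.

5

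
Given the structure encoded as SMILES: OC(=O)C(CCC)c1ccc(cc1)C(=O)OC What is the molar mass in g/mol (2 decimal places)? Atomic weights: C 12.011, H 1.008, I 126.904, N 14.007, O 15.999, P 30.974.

First, the molecular formula is C13H16O4 (counting implicit H from valence).
  C: 13 × 12.011 = 156.143
  H: 16 × 1.008 = 16.128
  O: 4 × 15.999 = 63.996
Sum: 13×12.011 + 16×1.008 + 4×15.999 = 236.267 → 236.27 g/mol.

236.27 g/mol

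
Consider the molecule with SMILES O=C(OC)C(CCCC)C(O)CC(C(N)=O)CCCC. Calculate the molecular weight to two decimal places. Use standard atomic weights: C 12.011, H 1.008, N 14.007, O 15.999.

First, the molecular formula is C15H29NO4 (counting implicit H from valence).
  C: 15 × 12.011 = 180.165
  H: 29 × 1.008 = 29.232
  N: 1 × 14.007 = 14.007
  O: 4 × 15.999 = 63.996
Sum: 15×12.011 + 29×1.008 + 1×14.007 + 4×15.999 = 287.400 → 287.40 g/mol.

287.40 g/mol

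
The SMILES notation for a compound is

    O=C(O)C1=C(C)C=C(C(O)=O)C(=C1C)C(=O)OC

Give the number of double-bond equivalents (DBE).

Degree of unsaturation = (number of rings) + (number of π bonds).
Ring closures in the SMILES: 1.
π bonds: 6 double bonds (each 1 DoU) → 6 DoU from unsaturation.
Total DoU = 1 + 6 = 7.

7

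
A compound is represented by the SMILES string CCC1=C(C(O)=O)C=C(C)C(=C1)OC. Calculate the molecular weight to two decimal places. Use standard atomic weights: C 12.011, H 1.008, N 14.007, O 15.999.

194.23 g/mol

First, the molecular formula is C11H14O3 (counting implicit H from valence).
  C: 11 × 12.011 = 132.121
  H: 14 × 1.008 = 14.112
  O: 3 × 15.999 = 47.997
Sum: 11×12.011 + 14×1.008 + 3×15.999 = 194.230 → 194.23 g/mol.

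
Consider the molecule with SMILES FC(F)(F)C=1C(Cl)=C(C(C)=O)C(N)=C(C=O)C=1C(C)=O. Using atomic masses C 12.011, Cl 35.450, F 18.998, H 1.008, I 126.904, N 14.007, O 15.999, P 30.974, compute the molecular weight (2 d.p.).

First, the molecular formula is C12H9ClF3NO3 (counting implicit H from valence).
  C: 12 × 12.011 = 144.132
  Cl: 1 × 35.450 = 35.450
  F: 3 × 18.998 = 56.994
  H: 9 × 1.008 = 9.072
  N: 1 × 14.007 = 14.007
  O: 3 × 15.999 = 47.997
Sum: 12×12.011 + 1×35.450 + 3×18.998 + 9×1.008 + 1×14.007 + 3×15.999 = 307.652 → 307.65 g/mol.

307.65 g/mol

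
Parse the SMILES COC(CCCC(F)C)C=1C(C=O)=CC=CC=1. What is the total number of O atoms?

Scan the SMILES for O atoms (remember two-letter symbols like Cl and Br are single atoms).
Oxygen count: 2.

2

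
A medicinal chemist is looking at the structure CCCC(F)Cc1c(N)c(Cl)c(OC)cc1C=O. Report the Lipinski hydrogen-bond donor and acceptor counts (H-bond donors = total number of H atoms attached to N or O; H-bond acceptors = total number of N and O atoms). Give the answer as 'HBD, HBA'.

Donors: find every N or O and count the H atoms it carries.
  atom 9 (N): bond orders sum to 1 → 2 H
  atom 13 (O): bond orders sum to 2 → 0 H
  atom 18 (O): bond orders sum to 2 → 0 H
Lipinski HBD = 2.
Acceptors: N atoms = 1, O atoms = 2 → HBA = 3.

2, 3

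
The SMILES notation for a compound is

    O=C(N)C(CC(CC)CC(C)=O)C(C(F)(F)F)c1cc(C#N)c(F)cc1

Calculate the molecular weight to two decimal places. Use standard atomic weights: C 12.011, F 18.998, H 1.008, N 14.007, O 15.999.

First, the molecular formula is C18H20F4N2O2 (counting implicit H from valence).
  C: 18 × 12.011 = 216.198
  F: 4 × 18.998 = 75.992
  H: 20 × 1.008 = 20.160
  N: 2 × 14.007 = 28.014
  O: 2 × 15.999 = 31.998
Sum: 18×12.011 + 4×18.998 + 20×1.008 + 2×14.007 + 2×15.999 = 372.362 → 372.36 g/mol.

372.36 g/mol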